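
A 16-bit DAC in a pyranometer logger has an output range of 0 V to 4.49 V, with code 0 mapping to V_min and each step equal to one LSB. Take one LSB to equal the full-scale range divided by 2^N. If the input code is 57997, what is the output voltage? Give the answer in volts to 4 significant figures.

3.973 V

V_FS = 4.49 V. LSB = 4.49 V / 2^16.
V_out = V_min + code × LSB = 0 V + 57997 × 4.49 V / 65536
      = 0 V + 3.97349 V = 3.97349 V.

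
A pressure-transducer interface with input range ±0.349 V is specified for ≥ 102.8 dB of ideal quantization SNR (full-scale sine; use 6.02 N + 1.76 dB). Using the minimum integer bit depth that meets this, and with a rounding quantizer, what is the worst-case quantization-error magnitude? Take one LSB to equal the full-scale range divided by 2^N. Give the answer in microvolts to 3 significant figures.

2.66 µV

Full-scale range = 0.349 V − (-0.349 V) = 0.698 V.
Required N = ⌈(102.8 − 1.76)/6.02⌉ = ⌈16.784⌉ = 17.
LSB = 0.698 V ÷ 2^17 = 0.698/131072 V = 5.3253 µV.
Half an LSB is 2.66 µV.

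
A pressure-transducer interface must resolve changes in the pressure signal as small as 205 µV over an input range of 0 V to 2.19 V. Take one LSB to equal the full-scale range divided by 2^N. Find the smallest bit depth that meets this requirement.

14 bits

Full-scale range = 2.19 V.
Required number of levels: 2.19/205 µV = 10683; smallest N with 2^N ≥ that is 14.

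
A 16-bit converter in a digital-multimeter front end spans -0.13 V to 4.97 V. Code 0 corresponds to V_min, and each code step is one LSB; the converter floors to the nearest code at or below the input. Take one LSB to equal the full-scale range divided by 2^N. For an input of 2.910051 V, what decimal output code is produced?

39065

The full-scale span is 4.97 − (-0.13) = 5.1 V. LSB = 5.1 V / 2^16 ≈ 77.82 µV.
(V_in − V_min) × 2^16/range = (2.910051 − (-0.13)) × 65536/5.1 = 39065.251.
Floor → code = 39065.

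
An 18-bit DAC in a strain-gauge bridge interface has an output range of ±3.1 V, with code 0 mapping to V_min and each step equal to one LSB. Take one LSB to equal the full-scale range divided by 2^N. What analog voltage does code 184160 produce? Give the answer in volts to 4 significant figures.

1.256 V

The full-scale span is 3.1 − (-3.1) = 6.2 V. LSB = 6.2 V / 2^18.
V_out = -3.1 + 184160 × (6.2/262144) V
      = -3.1 + 4.35559 = 1.25559 V.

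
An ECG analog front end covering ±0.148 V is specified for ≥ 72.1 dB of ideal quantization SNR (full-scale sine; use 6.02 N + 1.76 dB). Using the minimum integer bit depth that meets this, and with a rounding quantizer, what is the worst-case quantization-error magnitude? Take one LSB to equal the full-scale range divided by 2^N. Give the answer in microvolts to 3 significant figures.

The full-scale span is 0.148 − (-0.148) = 0.296 V.
Solving 6.02 N ≥ 72.1 − 1.76: N ≥ 11.684. Round up → N = 12.
One LSB is 0.296 V / 4096 = 72.266 µV.
|e|_max = LSB/2 = 36.1 µV.

36.1 µV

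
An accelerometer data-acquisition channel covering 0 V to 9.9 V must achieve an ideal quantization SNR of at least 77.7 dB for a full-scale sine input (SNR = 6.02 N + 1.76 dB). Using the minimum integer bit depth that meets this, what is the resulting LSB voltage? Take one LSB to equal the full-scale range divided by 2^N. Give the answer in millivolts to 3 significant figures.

1.21 mV

Range is 9.9 V.
6.02 N + 1.76 ≥ 77.7 gives N ≥ 12.615, so the minimum integer is 13.
LSB = 9.9 V / 2^13 = 1.21 mV.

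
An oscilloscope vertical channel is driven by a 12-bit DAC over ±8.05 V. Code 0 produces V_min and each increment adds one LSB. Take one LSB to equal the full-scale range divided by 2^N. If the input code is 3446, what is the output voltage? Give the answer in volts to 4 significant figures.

Span: 8.05 V − (-8.05 V) = 16.1 V. LSB = 16.1 V / 2^12.
V_out = V_min + code × LSB = -8.05 V + 3446 × 16.1 V / 4096
      = -8.05 + 13.5451 = 5.49507 V.

5.495 V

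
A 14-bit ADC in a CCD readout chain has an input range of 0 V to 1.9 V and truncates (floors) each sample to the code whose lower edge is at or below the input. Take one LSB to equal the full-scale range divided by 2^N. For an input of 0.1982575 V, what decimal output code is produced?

1709

V_FS = 1.9 V. LSB = 1.9 V / 2^14 ≈ 116.0 µV.
(V_in − V_min) × 2^14/range = (0.1982575 − (0)) × 16384/1.9 = 1709.606.
Floor → code = 1709.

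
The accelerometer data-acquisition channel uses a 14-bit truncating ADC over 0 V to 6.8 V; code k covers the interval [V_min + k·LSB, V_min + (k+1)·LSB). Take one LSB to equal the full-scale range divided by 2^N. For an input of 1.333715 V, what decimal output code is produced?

Span = 6.8 V. LSB = 6.8 V / 2^14 ≈ 415.0 µV.
(V_in − V_min) × 2^14/range = (1.333715 − (0)) × 16384/6.8 = 3213.469.
Floor → code = 3213.

3213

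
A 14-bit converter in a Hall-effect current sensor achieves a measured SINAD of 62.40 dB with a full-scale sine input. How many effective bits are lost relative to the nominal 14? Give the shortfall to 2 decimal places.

3.93 bits

Effective bits = (62.40 − 1.76)/6.02 = 10.0731.
14 − 10.0731 = 3.93 bits below nominal.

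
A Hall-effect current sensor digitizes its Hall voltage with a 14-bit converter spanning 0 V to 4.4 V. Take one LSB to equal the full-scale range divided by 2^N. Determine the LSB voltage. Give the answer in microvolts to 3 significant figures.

Span = 4.4 V.
There are 2^14 = 16384 steps.
LSB = 4.4 V / 2^14 = 269 µV.

269 µV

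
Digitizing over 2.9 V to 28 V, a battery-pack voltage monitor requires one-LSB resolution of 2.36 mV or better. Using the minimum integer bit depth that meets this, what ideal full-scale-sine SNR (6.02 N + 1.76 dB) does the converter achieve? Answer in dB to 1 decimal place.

The full-scale span is 28 − (2.9) = 25.1 V.
Levels needed ≥ 25.1/2.36 mV = 10640. 2^14 = 16384 suffices, so N_min = 14.
SNR = 6.02 × 14 + 1.76 = 86.04 dB.

86.0 dB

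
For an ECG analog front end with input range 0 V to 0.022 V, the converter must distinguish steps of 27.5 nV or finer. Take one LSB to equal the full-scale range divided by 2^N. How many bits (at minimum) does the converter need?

20 bits

Full-scale range = 0.022 V.
Levels needed ≥ 0.022/27.5 nV = 800000. 2^20 = 1048576 suffices, so N_min = 20.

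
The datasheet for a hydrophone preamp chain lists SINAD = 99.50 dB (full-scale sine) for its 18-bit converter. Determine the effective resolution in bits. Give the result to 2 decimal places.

(99.50 − 1.76) / 6.02 = 97.74/6.02 = 16.2359 effective bits.

16.24 bits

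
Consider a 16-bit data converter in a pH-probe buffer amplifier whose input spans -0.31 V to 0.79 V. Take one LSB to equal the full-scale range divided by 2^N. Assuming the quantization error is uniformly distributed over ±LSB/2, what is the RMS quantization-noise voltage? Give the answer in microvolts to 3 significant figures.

Span: 0.79 V − (-0.31 V) = 1.1 V.
One LSB is 1.1 V / 65536 = 16.785 µV.
V_rms = LSB/√12 = 16.785 µV / √12 = 4.85 µV.

4.85 µV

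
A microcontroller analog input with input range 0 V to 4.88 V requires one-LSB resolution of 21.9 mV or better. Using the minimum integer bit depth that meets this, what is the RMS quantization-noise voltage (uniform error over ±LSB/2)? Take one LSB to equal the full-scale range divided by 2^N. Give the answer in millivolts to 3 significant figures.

Span = 4.88 V.
Levels needed ≥ 4.88/21.9 mV = 222.8. 2^8 = 256 suffices, so N_min = 8.
LSB = 4.88 V ÷ 2^8 = 4.88/256 V = 19.063 mV.
RMS noise = LSB/√12 = 5.50 mV.

5.50 mV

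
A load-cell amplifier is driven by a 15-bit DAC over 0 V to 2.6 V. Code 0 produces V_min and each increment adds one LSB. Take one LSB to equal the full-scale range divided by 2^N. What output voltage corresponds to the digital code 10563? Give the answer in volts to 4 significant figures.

0.8381 V

Full-scale range = 2.6 V. LSB = 2.6 V / 2^15.
Output = V_min + (10563/32768) × range = 0 + 0.322357 × 2.6 V
      = 0 + 0.838129 = 0.838129 V.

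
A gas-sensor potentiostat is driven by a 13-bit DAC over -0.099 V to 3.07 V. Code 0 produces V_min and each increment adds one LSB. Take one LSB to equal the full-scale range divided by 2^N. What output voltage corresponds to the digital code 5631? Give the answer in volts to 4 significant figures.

2.079 V

Full-scale range = 3.07 V − (-0.099 V) = 3.169 V. LSB = 3.169 V / 2^13.
Output = V_min + (5631/8192) × range = -0.099 + 0.687378 × 3.169 V
      = -0.099 + 2.17830 = 2.07930 V.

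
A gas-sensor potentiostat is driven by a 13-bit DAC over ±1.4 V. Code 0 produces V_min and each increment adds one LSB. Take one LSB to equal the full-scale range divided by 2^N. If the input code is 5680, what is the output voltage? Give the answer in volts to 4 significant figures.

0.5414 V

The full-scale span is 1.4 − (-1.4) = 2.8 V. LSB = 2.8 V / 2^13.
Output = V_min + (5680/8192) × range = -1.4 + 0.693359 × 2.8 V
      = -1.4 V + 1.94141 V = 0.541406 V.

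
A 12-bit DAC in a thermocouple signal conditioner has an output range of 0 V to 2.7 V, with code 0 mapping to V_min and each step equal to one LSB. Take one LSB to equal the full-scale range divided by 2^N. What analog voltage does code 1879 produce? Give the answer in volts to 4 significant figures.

1.239 V

Range is 2.7 V. LSB = 2.7 V / 2^12.
V_out = V_min + code × LSB = 0 V + 1879 × 2.7 V / 4096
      = 0 + 1.23860 = 1.23860 V.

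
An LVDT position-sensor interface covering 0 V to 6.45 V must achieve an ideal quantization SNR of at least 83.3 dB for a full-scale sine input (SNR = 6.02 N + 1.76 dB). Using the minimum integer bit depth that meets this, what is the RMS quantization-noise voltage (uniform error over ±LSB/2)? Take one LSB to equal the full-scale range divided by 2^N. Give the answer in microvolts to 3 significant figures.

114 µV

Span = 6.45 V.
6.02 N + 1.76 ≥ 83.3 gives N ≥ 13.545, so the minimum integer is 14.
LSB = 6.45 V ÷ 2^14 = 6.45/16384 V = 393.68 µV.
RMS noise = LSB/√12 = 114 µV.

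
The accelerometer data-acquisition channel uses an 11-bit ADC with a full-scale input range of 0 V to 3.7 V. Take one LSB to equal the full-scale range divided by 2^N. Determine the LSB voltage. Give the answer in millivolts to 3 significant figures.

Full-scale range = 3.7 V.
2^11 = 2048 levels.
LSB = 3.7 V ÷ 2^11 = 3.7/2048 V = 1.81 mV.

1.81 mV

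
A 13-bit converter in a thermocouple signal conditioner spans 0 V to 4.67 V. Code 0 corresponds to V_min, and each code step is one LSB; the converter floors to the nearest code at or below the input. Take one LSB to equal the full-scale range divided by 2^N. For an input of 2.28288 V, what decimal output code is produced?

Range is 4.67 V. LSB = 4.67 V / 2^13 ≈ 0.5701 mV.
V_in − V_min = 2.28288 − (0) = 2.28288 V.
Divide by LSB: 2.28288 × 8192/4.67 = 4004.5724.
Truncating gives code 4004.

4004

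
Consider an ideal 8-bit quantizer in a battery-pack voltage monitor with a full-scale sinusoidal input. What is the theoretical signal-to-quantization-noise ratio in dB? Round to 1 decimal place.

For an ideal N-bit converter with full-scale sine input, SNR = 6.02 N + 1.76 dB. SNR = 6.02 × 8 + 1.76 = 48.16 + 1.76 = 49.92 dB.

49.9 dB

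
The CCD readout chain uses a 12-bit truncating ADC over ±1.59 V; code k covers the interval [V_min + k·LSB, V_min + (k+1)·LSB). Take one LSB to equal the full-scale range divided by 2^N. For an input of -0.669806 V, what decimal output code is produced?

1185

The full-scale span is 1.59 − (-1.59) = 3.18 V. LSB = 3.18 V / 2^12 ≈ 0.7764 mV.
V_in − V_min = -0.669806 − (-1.59) = 0.920194 V.
Divide by LSB: 0.920194 × 4096/3.18 = 1185.2562.
Truncating gives code 1185.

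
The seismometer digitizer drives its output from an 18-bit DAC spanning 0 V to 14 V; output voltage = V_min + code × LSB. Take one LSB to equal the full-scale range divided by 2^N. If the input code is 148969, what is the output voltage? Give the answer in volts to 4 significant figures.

Full-scale range = 14 V. LSB = 14 V / 2^18.
Output = V_min + (148969/262144) × range = 0 + 0.568272 × 14 V
      = 0 V + 7.95580 V = 7.95580 V.

7.956 V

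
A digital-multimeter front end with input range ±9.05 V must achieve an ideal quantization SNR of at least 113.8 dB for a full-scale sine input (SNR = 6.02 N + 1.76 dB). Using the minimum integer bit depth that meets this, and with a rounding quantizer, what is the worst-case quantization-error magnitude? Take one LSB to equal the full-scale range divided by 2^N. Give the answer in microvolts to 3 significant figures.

Range = 9.05 − (-9.05) = 18.1 V.
Solving 6.02 N ≥ 113.8 − 1.76: N ≥ 18.611. Round up → N = 19.
LSB = 18.1 V ÷ 2^19 = 18.1/524288 V = 34.523 µV.
Max error for round-to-nearest is LSB/2 = 17.3 µV.

17.3 µV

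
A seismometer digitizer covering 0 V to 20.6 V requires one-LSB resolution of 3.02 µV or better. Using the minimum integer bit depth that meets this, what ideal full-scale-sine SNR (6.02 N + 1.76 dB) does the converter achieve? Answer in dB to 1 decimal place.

140.2 dB

Full-scale range = 20.6 V.
Levels needed ≥ 20.6/3.02 µV = 6.821e6. 2^23 = 8388608 suffices, so N_min = 23.
6.02(23) + 1.76 = 140.22 dB.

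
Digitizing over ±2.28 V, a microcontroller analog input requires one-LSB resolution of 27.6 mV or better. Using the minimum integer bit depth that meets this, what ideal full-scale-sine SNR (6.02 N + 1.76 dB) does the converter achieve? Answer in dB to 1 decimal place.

Span: 2.28 V − (-2.28 V) = 4.56 V.
Levels needed ≥ 4.56/27.6 mV = 165.2. 2^8 = 256 suffices, so N_min = 8.
Ideal SNR at N = 8: 6.02·8 + 1.76 = 49.9 dB.

49.9 dB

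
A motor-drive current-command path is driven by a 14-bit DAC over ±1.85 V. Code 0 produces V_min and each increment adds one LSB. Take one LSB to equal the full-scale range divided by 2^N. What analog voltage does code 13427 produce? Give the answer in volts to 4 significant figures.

Span: 1.85 V − (-1.85 V) = 3.7 V. LSB = 3.7 V / 2^14.
V_out = -1.85 + 13427 × (3.7/16384) V
      = -1.85 + 3.03222 = 1.18222 V.

1.182 V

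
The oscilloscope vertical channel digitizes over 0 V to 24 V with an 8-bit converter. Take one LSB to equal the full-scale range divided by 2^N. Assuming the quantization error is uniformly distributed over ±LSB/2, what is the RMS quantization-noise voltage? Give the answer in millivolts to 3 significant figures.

27.1 mV

Full-scale range = 24 V.
One LSB is 24 V / 256 = 93.750 mV.
RMS of a uniform error over width LSB is LSB/√12 = 27.1 mV.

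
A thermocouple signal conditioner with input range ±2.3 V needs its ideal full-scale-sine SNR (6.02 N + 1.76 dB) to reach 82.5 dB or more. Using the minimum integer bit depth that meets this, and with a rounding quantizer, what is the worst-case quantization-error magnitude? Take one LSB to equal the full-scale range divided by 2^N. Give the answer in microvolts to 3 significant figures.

140 µV

Span: 2.3 V − (-2.3 V) = 4.6 V.
Solving 6.02 N ≥ 82.5 − 1.76: N ≥ 13.412. Round up → N = 14.
One LSB is 4.6 V / 16384 = 280.76 µV.
Max error for round-to-nearest is LSB/2 = 140 µV.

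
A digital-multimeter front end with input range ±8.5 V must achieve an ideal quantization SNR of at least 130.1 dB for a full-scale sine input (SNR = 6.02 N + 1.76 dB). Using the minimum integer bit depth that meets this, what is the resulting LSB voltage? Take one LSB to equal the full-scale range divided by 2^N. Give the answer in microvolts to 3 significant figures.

4.05 µV

The full-scale span is 8.5 − (-8.5) = 17 V.
6.02 N + 1.76 ≥ 130.1 gives N ≥ 21.319, so the minimum integer is 22.
LSB = 17 V ÷ 2^22 = 17/4194304 V = 4.05 µV.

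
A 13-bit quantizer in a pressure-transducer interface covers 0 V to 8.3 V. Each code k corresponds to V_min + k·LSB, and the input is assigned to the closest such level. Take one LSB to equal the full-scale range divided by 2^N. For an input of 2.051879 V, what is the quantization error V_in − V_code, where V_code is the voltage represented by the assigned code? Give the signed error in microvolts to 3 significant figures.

+182 µV

V_FS = 8.3 V. LSB = 8.3 V / 2^13 ≈ 1.013 mV.
(V_in − V_min)/LSB = (2.051879 − (0)) × 8192/8.3 = 2025.1799 → nearest code k = 2025.
V_code = 0 + (2025/8192) × 8.3 = 2.051696777 V.
V_in − V_code = 2.051879 − (2.051696777) = +182 µV.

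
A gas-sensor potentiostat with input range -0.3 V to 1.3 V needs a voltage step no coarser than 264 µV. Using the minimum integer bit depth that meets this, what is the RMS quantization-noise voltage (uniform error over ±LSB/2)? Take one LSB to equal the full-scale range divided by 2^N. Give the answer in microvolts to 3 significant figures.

56.4 µV

Full-scale range = 1.3 V − (-0.3 V) = 1.6 V.
Need 2^N ≥ 1.6 V / 264 µV = 6061 → N_min = 13.
Step size = 1.6/8192 V = 195.31 µV.
V_rms = LSB/√12 = 56.4 µV.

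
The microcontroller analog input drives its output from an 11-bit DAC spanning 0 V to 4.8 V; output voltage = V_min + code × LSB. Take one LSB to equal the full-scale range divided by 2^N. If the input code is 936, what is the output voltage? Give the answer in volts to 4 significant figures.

2.194 V

Full-scale range = 4.8 V. LSB = 4.8 V / 2^11.
Output = V_min + (936/2048) × range = 0 + 0.457031 × 4.8 V
      = 0 V + 2.19375 V = 2.19375 V.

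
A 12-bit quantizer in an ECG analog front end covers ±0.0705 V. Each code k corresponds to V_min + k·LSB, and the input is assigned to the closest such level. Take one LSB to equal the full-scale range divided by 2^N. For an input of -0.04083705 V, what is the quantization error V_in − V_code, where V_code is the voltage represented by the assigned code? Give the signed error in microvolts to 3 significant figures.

−10.4 µV

Range = 0.0705 − (-0.0705) = 0.141 V. LSB = 0.141 V / 2^12 ≈ 34.42 µV.
Position in LSBs: (-0.04083705 − (-0.0705)) × 4096/0.141 = 861.6982; rounding gives k = 862.
V_code = -0.0705 + (862/4096) × 0.141 = -0.04082666016 V.
Error = V_in − V_code = -0.04083705 − (-0.04082666016) = −10.4 µV.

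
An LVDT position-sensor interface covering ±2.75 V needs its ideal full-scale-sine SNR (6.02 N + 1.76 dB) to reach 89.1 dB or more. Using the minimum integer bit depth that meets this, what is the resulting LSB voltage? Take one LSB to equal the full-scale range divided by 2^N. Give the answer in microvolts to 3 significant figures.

168 µV

Range = 2.75 − (-2.75) = 5.5 V.
6.02 N + 1.76 ≥ 89.1 gives N ≥ 14.508, so the minimum integer is 15.
LSB = 5.5 V ÷ 2^15 = 5.5/32768 V = 168 µV.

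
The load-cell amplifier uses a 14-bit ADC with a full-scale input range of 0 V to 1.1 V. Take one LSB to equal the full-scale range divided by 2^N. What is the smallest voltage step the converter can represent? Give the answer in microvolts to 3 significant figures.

Range is 1.1 V.
Number of codes = 2^14 = 16384.
LSB = 1.1 V ÷ 2^14 = 1.1/16384 V = 67.1 µV.

67.1 µV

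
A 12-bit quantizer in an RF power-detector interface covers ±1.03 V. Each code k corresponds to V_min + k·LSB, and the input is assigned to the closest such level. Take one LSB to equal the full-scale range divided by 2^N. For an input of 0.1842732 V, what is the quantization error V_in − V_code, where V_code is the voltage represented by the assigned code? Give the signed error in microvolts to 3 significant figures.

The full-scale span is 1.03 − (-1.03) = 2.06 V. LSB = 2.06 V / 2^12 ≈ 0.5029 mV.
Position in LSBs: (0.1842732 − (-1.03)) × 4096/2.06 = 2414.3995; rounding gives k = 2414.
V_code = V_min + k × range/2^12 = -1.03 + 2414 × 2.06/4096 = 0.1840722656 V.
Error = V_in − V_code = 0.1842732 − (0.1840722656) = +201 µV.

+201 µV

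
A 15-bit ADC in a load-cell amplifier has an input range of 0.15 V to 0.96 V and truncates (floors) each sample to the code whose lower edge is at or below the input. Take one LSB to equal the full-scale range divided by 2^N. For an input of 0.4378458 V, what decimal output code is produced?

11644

Full-scale range = 0.96 V − (0.15 V) = 0.81 V. LSB = 0.81 V / 2^15 ≈ 24.72 µV.
(V_in − V_min) × 2^15/range = (0.4378458 − (0.15)) × 32768/0.81 = 11644.606.
Floor → code = 11644.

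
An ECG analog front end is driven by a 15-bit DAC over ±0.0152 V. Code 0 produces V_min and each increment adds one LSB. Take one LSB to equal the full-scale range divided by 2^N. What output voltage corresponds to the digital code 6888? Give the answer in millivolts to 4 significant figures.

-8.810 mV

Range = 0.0152 − (-0.0152) = 0.0304 V. LSB = 0.0304 V / 2^15.
V_out = V_min + code × LSB = -0.0152 V + 6888 × 0.0304 V / 32768
      = -0.0152 + 0.00639023 = -0.00880977 V.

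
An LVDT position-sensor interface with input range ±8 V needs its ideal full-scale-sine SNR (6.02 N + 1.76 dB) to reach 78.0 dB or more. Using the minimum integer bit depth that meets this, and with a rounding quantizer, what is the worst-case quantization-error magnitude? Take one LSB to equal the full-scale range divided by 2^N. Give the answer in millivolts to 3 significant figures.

Range = 8 − (-8) = 16 V.
6.02 N + 1.76 ≥ 78.0 gives N ≥ 12.664, so the minimum integer is 13.
Step size = 16/8192 V = 1.9531 mV.
Half an LSB is 0.977 mV.

0.977 mV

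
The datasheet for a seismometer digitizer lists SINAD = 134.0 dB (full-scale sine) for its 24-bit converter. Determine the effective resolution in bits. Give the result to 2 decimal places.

Inverting SNR = 6.02 N + 1.76: N_eff = (134.0 − 1.76)/6.02 = 21.9668.

21.97 bits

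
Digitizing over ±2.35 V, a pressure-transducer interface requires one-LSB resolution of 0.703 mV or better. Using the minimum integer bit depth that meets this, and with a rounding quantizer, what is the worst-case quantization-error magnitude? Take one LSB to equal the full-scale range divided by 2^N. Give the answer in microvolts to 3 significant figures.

287 µV

Span: 2.35 V − (-2.35 V) = 4.7 V.
Required number of levels: 4.7/0.703 mV = 6685.6; smallest N with 2^N ≥ that is 13.
LSB = 4.7 V / 2^13 = 0.57373 mV.
Max error for round-to-nearest is LSB/2 = 287 µV.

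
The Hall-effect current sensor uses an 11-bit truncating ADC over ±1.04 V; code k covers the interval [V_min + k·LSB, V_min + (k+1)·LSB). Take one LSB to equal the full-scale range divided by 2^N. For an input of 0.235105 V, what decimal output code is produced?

1255

Range = 1.04 − (-1.04) = 2.08 V. LSB = 2.08 V / 2^11 ≈ 1.016 mV.
code = ⌊(V_in − V_min)/LSB⌋ = ⌊(V_in − V_min) × 2^11 / range⌋
     = ⌊(0.235105 − (-1.04)) × 2048 / 2.08⌋ = ⌊1.275105 × 2048/2.08⌋
     = ⌊1255.488⌋ = 1255.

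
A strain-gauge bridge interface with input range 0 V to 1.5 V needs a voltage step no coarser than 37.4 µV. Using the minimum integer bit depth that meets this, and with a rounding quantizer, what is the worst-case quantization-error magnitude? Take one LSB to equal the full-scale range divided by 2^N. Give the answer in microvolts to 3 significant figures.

Range is 1.5 V.
1.5 V / 37.4 µV = 40110. Since 2^15 = 32768 and 2^16 = 65536, N = 16.
One LSB is 1.5 V / 65536 = 22.888 µV.
Half an LSB is 11.4 µV.

11.4 µV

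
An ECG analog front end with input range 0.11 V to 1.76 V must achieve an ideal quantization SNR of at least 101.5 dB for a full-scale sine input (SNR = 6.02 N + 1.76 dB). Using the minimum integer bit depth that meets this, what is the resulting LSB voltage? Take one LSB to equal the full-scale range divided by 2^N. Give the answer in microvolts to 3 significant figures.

Range = 1.76 − (0.11) = 1.65 V.
Required N = ⌈(101.5 − 1.76)/6.02⌉ = ⌈16.568⌉ = 17.
One LSB is 1.65 V / 131072 = 12.6 µV.

12.6 µV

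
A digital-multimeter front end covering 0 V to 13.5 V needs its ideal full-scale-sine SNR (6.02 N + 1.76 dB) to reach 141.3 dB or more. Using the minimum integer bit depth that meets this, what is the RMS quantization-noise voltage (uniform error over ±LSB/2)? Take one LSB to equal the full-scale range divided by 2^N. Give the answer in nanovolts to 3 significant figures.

232 nV

Span = 13.5 V.
Solving 6.02 N ≥ 141.3 − 1.76: N ≥ 23.179. Round up → N = 24.
One LSB is 13.5 V / 16777216 = 0.80466 µV.
σ_q = LSB/√12 = 0.80466 µV/3.4641 = 232 nV.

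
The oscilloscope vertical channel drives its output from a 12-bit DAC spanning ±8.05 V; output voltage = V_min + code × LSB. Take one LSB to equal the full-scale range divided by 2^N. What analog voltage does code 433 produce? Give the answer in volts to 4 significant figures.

-6.348 V

Range = 8.05 − (-8.05) = 16.1 V. LSB = 16.1 V / 2^12.
V_out = V_min + code × LSB = -8.05 V + 433 × 16.1 V / 4096
      = -8.05 + 1.70198 = -6.34802 V.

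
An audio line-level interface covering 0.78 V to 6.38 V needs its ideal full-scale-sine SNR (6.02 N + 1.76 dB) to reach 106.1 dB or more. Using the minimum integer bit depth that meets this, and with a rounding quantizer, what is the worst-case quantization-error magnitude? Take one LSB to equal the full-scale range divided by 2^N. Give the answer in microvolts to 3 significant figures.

The full-scale span is 6.38 − (0.78) = 5.6 V.
6.02 N + 1.76 ≥ 106.1 gives N ≥ 17.332, so the minimum integer is 18.
One LSB is 5.6 V / 262144 = 21.362 µV.
|e|_max = LSB/2 = 10.7 µV.

10.7 µV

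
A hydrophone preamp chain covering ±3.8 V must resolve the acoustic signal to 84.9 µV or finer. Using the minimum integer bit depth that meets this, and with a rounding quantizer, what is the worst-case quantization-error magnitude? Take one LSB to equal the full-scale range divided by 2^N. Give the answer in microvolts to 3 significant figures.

29.0 µV

Range = 3.8 − (-3.8) = 7.6 V.
Levels needed ≥ 7.6/84.9 µV = 89520. 2^17 = 131072 suffices, so N_min = 17.
LSB = 7.6 V ÷ 2^17 = 7.6/131072 V = 57.983 µV.
|e|_max = LSB/2 = 29.0 µV.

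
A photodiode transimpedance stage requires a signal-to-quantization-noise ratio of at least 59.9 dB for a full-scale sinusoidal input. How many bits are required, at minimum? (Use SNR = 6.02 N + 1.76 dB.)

6.02 N + 1.76 ≥ 59.9 gives N ≥ 9.658, so the minimum integer is 10.

10 bits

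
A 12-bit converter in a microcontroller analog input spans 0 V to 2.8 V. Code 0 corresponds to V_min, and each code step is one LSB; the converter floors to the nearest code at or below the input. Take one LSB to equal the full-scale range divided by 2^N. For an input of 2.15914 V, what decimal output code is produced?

Full-scale range = 2.8 V. LSB = 2.8 V / 2^12 ≈ 0.6836 mV.
V_in − V_min = 2.15914 − (0) = 2.15914 V.
Divide by LSB: 2.15914 × 4096/2.8 = 3158.5134.
Truncating gives code 3158.

3158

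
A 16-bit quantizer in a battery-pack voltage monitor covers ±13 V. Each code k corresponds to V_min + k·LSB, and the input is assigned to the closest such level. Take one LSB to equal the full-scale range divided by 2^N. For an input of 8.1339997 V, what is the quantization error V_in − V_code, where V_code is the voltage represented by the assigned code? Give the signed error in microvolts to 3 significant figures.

Range = 13 − (-13) = 26 V. LSB = 26 V / 2^16 ≈ 396.7 µV.
(8.1339997 − (-13)) / LSB = 21.1339997 × 65536/26 = 53270.6848. Nearest integer: k = 53271.
Reconstructed level: -13 + 53271 × 26/65536 V = 8.1341247559 V.
Error = V_in − V_code = 8.1339997 − (8.1341247559) = −125 µV.

−125 µV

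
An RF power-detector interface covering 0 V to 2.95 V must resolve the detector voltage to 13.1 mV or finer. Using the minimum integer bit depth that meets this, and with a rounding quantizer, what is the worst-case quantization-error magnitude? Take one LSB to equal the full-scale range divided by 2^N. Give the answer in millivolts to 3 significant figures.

5.76 mV

Full-scale range = 2.95 V.
Required number of levels: 2.95/13.1 mV = 225.19; smallest N with 2^N ≥ that is 8.
LSB = 2.95 V ÷ 2^8 = 2.95/256 V = 11.523 mV.
Half an LSB is 5.76 mV.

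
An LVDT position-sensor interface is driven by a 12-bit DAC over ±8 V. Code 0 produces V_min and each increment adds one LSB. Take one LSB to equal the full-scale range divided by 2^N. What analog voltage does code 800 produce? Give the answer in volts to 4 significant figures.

-4.875 V

The full-scale span is 8 − (-8) = 16 V. LSB = 16 V / 2^12.
Output = V_min + (800/4096) × range = -8 + 0.195313 × 16 V
      = -8 V + 3.12500 V = -4.87500 V.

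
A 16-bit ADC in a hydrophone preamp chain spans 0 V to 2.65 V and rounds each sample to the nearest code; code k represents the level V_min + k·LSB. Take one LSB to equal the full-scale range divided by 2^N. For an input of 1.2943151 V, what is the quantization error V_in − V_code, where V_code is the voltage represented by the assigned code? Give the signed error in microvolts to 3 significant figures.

+5.87 µV

Range is 2.65 V. LSB = 2.65 V / 2^16 ≈ 40.44 µV.
(1.2943151 − (0)) / LSB = 1.2943151 × 65536/2.65 = 32009.1451. Nearest integer: k = 32009.
Reconstructed level: 0 + 32009 × 2.65/65536 V = 1.2943092346 V.
Error = V_in − V_code = 1.2943151 − (1.2943092346) = +5.87 µV.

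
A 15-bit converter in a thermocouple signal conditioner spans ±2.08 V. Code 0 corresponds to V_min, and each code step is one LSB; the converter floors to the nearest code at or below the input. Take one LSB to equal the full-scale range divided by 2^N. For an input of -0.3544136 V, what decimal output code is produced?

13592

Span: 2.08 V − (-2.08 V) = 4.16 V. LSB = 4.16 V / 2^15 ≈ 127.0 µV.
code = ⌊(V_in − V_min)/LSB⌋ = ⌊(V_in − V_min) × 2^15 / range⌋
     = ⌊(-0.3544136 − (-2.08)) × 32768 / 4.16⌋ = ⌊1.7255864 × 32768/4.16⌋
     = ⌊13592.311⌋ = 13592.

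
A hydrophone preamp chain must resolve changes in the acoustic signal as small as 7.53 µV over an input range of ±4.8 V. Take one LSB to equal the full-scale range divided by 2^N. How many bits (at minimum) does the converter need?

Full-scale range = 4.8 V − (-4.8 V) = 9.6 V.
Required number of levels: 9.6/7.53 µV = 1.2749e6; smallest N with 2^N ≥ that is 21.

21 bits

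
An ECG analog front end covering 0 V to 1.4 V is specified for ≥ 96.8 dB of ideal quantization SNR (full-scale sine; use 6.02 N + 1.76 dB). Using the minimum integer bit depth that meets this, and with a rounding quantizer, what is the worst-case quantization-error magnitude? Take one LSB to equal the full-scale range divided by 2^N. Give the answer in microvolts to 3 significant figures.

10.7 µV

Span = 1.4 V.
6.02 N + 1.76 ≥ 96.8 gives N ≥ 15.787, so the minimum integer is 16.
LSB = 1.4 V / 2^16 = 21.362 µV.
Half an LSB is 10.7 µV.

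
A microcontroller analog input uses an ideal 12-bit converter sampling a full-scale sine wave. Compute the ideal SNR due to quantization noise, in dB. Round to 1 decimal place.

Ideal quantization SNR: 6.02 × 12 + 1.76 dB = 74.0 dB.

74.0 dB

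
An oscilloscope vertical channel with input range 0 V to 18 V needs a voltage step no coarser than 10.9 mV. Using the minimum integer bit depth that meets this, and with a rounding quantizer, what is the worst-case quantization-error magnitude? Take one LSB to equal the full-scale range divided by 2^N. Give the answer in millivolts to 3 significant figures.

4.39 mV

V_FS = 18 V.
Need 2^N ≥ 18 V / 10.9 mV = 1651 → N_min = 11.
LSB = 18 V ÷ 2^11 = 18/2048 V = 8.7891 mV.
|e|_max = LSB/2 = 4.39 mV.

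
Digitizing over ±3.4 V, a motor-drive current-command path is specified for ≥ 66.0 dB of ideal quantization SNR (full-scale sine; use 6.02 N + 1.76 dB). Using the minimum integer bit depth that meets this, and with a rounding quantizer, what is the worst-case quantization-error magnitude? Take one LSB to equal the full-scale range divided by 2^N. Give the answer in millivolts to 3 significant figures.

1.66 mV

Range = 3.4 − (-3.4) = 6.8 V.
N ≥ (66.0 − 1.76)/6.02 = 10.671 → N_min = 11.
LSB = 6.8 V ÷ 2^11 = 6.8/2048 V = 3.3203 mV.
Max error for round-to-nearest is LSB/2 = 1.66 mV.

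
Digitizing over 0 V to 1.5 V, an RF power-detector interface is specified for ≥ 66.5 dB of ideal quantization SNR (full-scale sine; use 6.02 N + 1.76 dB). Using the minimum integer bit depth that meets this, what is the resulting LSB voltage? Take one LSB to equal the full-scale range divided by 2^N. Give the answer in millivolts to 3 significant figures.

V_FS = 1.5 V.
Solving 6.02 N ≥ 66.5 − 1.76: N ≥ 10.754. Round up → N = 11.
Step size = 1.5/2048 V = 0.732 mV.

0.732 mV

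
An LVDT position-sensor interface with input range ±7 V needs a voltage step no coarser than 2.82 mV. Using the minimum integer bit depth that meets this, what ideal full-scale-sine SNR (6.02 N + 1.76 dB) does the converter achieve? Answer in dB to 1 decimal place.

Range = 7 − (-7) = 14 V.
Levels needed ≥ 14/2.82 mV = 4965. 2^13 = 8192 suffices, so N_min = 13.
Ideal SNR at N = 13: 6.02·13 + 1.76 = 80.0 dB.

80.0 dB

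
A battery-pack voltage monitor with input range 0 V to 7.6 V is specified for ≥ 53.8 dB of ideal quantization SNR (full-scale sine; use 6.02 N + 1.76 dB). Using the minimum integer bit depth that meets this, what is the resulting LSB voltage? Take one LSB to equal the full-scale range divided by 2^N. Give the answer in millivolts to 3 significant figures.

14.8 mV

V_FS = 7.6 V.
Required N = ⌈(53.8 − 1.76)/6.02⌉ = ⌈8.645⌉ = 9.
One LSB is 7.6 V / 512 = 14.8 mV.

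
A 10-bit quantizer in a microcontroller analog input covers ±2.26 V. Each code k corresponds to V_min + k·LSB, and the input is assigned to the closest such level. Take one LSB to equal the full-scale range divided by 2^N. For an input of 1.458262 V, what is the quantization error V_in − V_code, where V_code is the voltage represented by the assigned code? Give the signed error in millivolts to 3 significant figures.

+1.62 mV

The full-scale span is 2.26 − (-2.26) = 4.52 V. LSB = 4.52 V / 2^10 ≈ 4.414 mV.
(V_in − V_min)/LSB = (1.458262 − (-2.26)) × 1024/4.52 = 842.3673 → nearest code k = 842.
V_code = -2.26 + (842/1024) × 4.52 = 1.456640625 V.
e = 1.458262 − (1.456640625) = +1.62 mV.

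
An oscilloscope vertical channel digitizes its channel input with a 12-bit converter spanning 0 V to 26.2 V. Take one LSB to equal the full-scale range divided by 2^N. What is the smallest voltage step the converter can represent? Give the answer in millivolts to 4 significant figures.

6.396 mV

Range is 26.2 V.
2^12 = 4096 levels.
Step size = 26.2/4096 V = 6.396 mV.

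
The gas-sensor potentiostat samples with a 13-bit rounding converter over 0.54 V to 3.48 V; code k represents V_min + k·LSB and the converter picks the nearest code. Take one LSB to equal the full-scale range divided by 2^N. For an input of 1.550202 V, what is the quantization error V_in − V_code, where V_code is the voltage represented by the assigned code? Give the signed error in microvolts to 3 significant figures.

Span: 3.48 V − (0.54 V) = 2.94 V. LSB = 2.94 V / 2^13 ≈ 358.9 µV.
(V_in − V_min)/LSB = (1.550202 − (0.54)) × 8192/2.94 = 2814.8214 → nearest code k = 2815.
Reconstructed level: 0.54 + 2815 × 2.94/8192 V = 1.550266113 V.
Error = V_in − V_code = 1.550202 − (1.550266113) = −64.1 µV.

−64.1 µV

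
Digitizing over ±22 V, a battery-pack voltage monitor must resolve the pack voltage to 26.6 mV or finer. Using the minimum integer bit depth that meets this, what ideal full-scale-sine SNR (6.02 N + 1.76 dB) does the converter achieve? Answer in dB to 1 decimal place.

Range = 22 − (-22) = 44 V.
Need 2^N ≥ 44 V / 26.6 mV = 1654 → N_min = 11.
SNR = 6.02 × 11 + 1.76 = 67.98 dB.

68.0 dB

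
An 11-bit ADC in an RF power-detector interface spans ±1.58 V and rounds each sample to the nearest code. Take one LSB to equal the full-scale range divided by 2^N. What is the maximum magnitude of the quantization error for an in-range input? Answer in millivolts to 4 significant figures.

Full-scale range = 1.58 V − (-1.58 V) = 3.16 V.
Step size = 3.16/2048 V = 1.54297 mV.
A rounding quantizer has |error| ≤ LSB/2 = 0.7715 mV.

0.7715 mV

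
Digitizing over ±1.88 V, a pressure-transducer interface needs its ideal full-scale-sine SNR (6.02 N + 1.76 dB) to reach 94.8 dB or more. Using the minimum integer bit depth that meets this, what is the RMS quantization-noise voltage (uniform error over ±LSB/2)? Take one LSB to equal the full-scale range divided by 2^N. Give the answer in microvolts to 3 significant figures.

The full-scale span is 1.88 − (-1.88) = 3.76 V.
Solving 6.02 N ≥ 94.8 − 1.76: N ≥ 15.455. Round up → N = 16.
Step size = 3.76/65536 V = 57.373 µV.
σ_q = LSB/√12 = 57.373 µV/3.4641 = 16.6 µV.

16.6 µV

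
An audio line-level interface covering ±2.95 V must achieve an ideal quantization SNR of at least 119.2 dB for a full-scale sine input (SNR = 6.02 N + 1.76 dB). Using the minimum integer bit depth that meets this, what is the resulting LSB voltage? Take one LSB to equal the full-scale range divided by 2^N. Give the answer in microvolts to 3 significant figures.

5.63 µV

Span: 2.95 V − (-2.95 V) = 5.9 V.
N ≥ (119.2 − 1.76)/6.02 = 19.508 → N_min = 20.
LSB = 5.9 V / 2^20 = 5.63 µV.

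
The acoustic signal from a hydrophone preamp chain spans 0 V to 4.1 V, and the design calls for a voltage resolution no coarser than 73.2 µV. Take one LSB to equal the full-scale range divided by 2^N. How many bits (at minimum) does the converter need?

V_FS = 4.1 V.
Need 2^N ≥ 4.1 V / 73.2 µV = 56010 → N_min = 16.

16 bits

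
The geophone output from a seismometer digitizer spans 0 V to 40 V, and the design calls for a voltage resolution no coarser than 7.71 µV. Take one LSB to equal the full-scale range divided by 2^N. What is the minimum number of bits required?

23 bits

Span = 40 V.
Levels needed ≥ 40/7.71 µV = 5.188e6. 2^23 = 8388608 suffices, so N_min = 23.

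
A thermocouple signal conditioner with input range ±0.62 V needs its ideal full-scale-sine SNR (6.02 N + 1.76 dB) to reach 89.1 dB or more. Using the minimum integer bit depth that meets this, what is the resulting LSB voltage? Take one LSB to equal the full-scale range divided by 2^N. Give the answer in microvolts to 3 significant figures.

Range = 0.62 − (-0.62) = 1.24 V.
N ≥ (89.1 − 1.76)/6.02 = 14.508 → N_min = 15.
One LSB is 1.24 V / 32768 = 37.8 µV.

37.8 µV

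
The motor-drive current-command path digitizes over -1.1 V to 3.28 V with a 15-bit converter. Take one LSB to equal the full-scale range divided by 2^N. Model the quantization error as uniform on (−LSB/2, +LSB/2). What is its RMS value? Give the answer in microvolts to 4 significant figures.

Range = 3.28 − (-1.1) = 4.38 V.
LSB = 4.38 V ÷ 2^15 = 4.38/32768 V = 133.667 µV.
V_rms = LSB/√12 = 133.667 µV / √12 = 38.59 µV.

38.59 µV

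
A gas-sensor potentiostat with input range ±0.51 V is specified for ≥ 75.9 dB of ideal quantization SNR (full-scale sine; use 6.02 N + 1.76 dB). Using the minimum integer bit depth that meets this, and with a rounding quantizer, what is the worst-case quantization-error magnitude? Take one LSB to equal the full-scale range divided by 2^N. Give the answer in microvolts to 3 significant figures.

Full-scale range = 0.51 V − (-0.51 V) = 1.02 V.
Solving 6.02 N ≥ 75.9 − 1.76: N ≥ 12.316. Round up → N = 13.
LSB = 1.02 V ÷ 2^13 = 1.02/8192 V = 124.51 µV.
|e|_max = LSB/2 = 62.3 µV.

62.3 µV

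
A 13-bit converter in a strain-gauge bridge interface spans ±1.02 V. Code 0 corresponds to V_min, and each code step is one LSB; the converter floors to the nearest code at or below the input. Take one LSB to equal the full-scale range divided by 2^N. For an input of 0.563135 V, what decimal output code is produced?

Range = 1.02 − (-1.02) = 2.04 V. LSB = 2.04 V / 2^13 ≈ 249.0 µV.
code = ⌊(V_in − V_min)/LSB⌋ = ⌊(V_in − V_min) × 2^13 / range⌋
     = ⌊(0.563135 − (-1.02)) × 8192 / 2.04⌋ = ⌊1.583135 × 8192/2.04⌋
     = ⌊6357.373⌋ = 6357.

6357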